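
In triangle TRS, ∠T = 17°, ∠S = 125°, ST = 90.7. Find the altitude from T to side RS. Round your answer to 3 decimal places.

The third angle is ∠R = 180° − ∠S − ∠T = 38.00°.
Law of sines: RS = ST·sin T/sin R ≈ 43.073.
Law of sines: TR = ST·sin S/sin R ≈ 120.68.
Area = ½·ST·RS·sin S ≈ 1600.1.
The altitude from T has length 2·area/RS ≈ 74.297.

74.297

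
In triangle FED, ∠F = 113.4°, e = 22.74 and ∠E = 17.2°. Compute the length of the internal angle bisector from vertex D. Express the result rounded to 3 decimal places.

t_D ≈ 31.250

The third angle is ∠D = 180° − ∠F − ∠E = 49.40°.
Law of sines: f = e·sin F/sin E ≈ 70.575.
Law of sines: d = e·sin D/sin E ≈ 58.388.
The bisector from D has length 2·f·e·cos(∠D/2)/(f+e) ≈ 31.25.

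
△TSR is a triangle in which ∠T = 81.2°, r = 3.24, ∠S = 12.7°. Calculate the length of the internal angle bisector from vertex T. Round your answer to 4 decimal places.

t_T ≈ 0.8884

The third angle is ∠R = 180° − ∠T − ∠S = 86.10°.
Law of sines: t = r·sin T/sin R ≈ 3.2093.
Law of sines: s = r·sin S/sin R ≈ 0.71396.
The bisector from T has length 2·s·r·cos(∠T/2)/(s+r) ≈ 0.88841.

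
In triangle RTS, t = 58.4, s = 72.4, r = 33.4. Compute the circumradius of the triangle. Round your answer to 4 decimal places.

By the law of cosines, cos R = (t² + s² − r²) / (2·t·s) ≈ 0.89126, so ∠R ≈ 26.97°.
Circumradius = r/(2 sin R) ≈ 36.825.

36.8249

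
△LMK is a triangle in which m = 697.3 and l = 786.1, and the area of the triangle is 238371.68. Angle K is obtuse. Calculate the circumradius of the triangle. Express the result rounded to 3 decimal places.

From area = ½·l·m·sin K, we get sin K = 2·area/(l·m) ≈ 0.86974.
Taking the obtuse solution, ∠K ≈ 119.57°.
Law of cosines then gives k ≈ 1282.7.
Circumradius = k/(2 sin K) ≈ 737.39.

R ≈ 737.386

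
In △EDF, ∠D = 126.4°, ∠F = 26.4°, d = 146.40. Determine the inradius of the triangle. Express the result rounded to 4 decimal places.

r ≈ 17.4347

The third angle is ∠E = 180° − ∠D − ∠F = 27.20°.
Law of sines: e = d·sin E/sin D ≈ 83.14.
Law of sines: f = d·sin F/sin D ≈ 80.874.
Area = ½·d·e·sin F ≈ 2706.
Semiperimeter s = (83.14+146.4+80.874)/2 = 155.21.
Inradius = area/s = 2706/155.21 ≈ 17.435.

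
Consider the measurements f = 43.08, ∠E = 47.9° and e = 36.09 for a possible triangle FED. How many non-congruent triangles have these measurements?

f·sin E = 43.08·sin(47.9°) ≈ 31.96.
Since f sin E < e < f (31.96 < 36.09 < 43.08), two triangles exist.

2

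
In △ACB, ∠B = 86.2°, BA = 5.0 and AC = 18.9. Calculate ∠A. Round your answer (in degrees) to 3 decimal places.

Law of sines: sin C = BA·sin B/AC ≈ 0.26397.
Since AC ≥ BA, only the acute value applies: ∠C ≈ 15.31°.
Then ∠A = 180° − ∠B − ∠C ≈ 78.49°.

∠A ≈ 78.494°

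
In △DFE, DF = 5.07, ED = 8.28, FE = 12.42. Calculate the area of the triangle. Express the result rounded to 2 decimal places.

area ≈ 14.68

Semiperimeter s = (12.42 + 8.28 + 5.07)/2 = 12.885.
Heron's formula: area = √(12.885·0.465·4.605·7.815) ≈ 14.684.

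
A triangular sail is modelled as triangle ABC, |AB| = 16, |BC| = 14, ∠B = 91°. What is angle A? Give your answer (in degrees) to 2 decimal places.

By the law of cosines, |CA|² = |AB|² + |BC|² − 2·|AB|·|BC|·cos B = 459.82, so |CA| ≈ 21.443.
Law of cosines again: cos A = (|CA|² + |AB|² − |BC|²)/(2·|CA|·|AB|) ≈ 0.75755, so ∠A ≈ 40.75°.

∠A ≈ 40.75°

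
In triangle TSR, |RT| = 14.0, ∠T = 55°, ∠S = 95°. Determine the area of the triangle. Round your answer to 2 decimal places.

40.29

The third angle is ∠R = 180° − ∠T − ∠S = 30.00°.
Law of sines: |SR| = |RT|·sin T/sin S ≈ 11.512.
Law of sines: |TS| = |RT|·sin R/sin S ≈ 7.0267.
Area = ½·|RT|·|SR|·sin R ≈ 40.292.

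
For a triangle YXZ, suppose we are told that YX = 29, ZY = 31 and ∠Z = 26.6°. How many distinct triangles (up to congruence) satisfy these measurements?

ZY·sin Z = 31·sin(26.6°) ≈ 13.88.
Since ZY sin Z < YX < ZY (13.88 < 29 < 31), two triangles exist.

2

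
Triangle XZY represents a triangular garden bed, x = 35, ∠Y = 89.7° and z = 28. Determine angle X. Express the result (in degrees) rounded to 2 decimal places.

∠X ≈ 51.52°

By the law of cosines, y² = x² + z² − 2·x·z·cos Y = 1998.7, so y ≈ 44.707.
Law of cosines again: cos X = (z² + y² − x²)/(2·z·y) ≈ 0.62220, so ∠X ≈ 51.52°.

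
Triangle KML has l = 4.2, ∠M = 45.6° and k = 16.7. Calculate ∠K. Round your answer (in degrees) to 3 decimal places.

By the law of cosines, m² = l² + k² − 2·l·k·cos M = 198.38, so m ≈ 14.085.
Law of cosines again: cos K = (m² + l² − k²)/(2·m·l) ≈ -0.53138, so ∠K ≈ 122.10°.

122.099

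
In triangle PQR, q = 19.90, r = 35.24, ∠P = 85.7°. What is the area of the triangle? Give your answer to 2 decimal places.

Area = ½·q·r·sin P ≈ 349.65.

349.65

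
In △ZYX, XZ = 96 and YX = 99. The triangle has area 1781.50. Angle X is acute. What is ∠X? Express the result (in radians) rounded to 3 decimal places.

From area = ½·YX·XZ·sin X, we get sin X = 2·area/(YX·XZ) ≈ 0.37489.
Taking the acute solution, ∠X ≈ 0.3843 rad.

∠X ≈ 0.384 rad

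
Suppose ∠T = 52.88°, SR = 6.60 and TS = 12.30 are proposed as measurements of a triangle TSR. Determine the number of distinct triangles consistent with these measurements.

0

TS·sin T = 12.30·sin(52.88°) ≈ 9.808.
Since SR = 6.60 < 9.808 = TS sin T, no triangle exists.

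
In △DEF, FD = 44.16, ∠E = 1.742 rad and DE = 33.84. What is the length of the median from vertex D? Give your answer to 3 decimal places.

37.593

Law of sines: sin F = DE·sin E/FD ≈ 0.75510.
Since FD ≥ DE, only the acute value applies: ∠F ≈ 0.856 rad.
Then ∠D = π − ∠E − ∠F ≈ 0.544 rad.
Law of sines gives EF = FD·sin D/sin E ≈ 23.186.
Median from D: ½√(2·FD² + 2·DE² − EF²) ≈ 37.593.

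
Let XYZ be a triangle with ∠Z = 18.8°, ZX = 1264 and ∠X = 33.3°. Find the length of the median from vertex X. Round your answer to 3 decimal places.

The third angle is ∠Y = 180° − ∠Z − ∠X = 127.90°.
Law of sines: YZ = ZX·sin X/sin Y ≈ 879.46.
Law of sines: XY = ZX·sin Z/sin Y ≈ 516.22.
Median from X: ½√(2·ZX² + 2·XY² − YZ²) ≈ 859.49.

m_X ≈ 859.494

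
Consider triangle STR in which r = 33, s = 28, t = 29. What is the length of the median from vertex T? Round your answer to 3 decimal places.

Median from T: ½√(2·r² + 2·s² − t²) ≈ 26.949.

26.949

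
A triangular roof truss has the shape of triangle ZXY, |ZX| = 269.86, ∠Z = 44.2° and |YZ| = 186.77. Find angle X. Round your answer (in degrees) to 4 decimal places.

∠X ≈ 43.7618°

By the law of cosines, |XY|² = |YZ|² + |ZX|² − 2·|YZ|·|ZX|·cos Z = 35440, so |XY| ≈ 188.26.
Law of cosines again: cos X = (|ZX|² + |XY|² − |YZ|²)/(2·|ZX|·|XY|) ≈ 0.72222, so ∠X ≈ 43.76°.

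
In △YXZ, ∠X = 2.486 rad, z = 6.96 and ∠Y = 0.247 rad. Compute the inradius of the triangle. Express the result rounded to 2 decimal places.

The third angle is ∠Z = π − ∠Y − ∠X = 0.409 rad.
Law of sines: y = z·sin Y/sin Z ≈ 4.2829.
Law of sines: x = z·sin X/sin Z ≈ 10.679.
Area = ½·z·y·sin X ≈ 9.0863.
Semiperimeter s = (4.2829+10.679+6.96)/2 = 10.961.
Inradius = area/s = 9.0863/10.961 ≈ 0.82896.

r ≈ 0.83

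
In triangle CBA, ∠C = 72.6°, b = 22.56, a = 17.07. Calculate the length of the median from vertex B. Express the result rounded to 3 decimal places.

By the law of cosines, c² = b² + a² − 2·b·a·cos C = 570.02, so c ≈ 23.875.
Median from B: ½√(2·a² + 2·c² − b²) ≈ 17.42.

m_B ≈ 17.420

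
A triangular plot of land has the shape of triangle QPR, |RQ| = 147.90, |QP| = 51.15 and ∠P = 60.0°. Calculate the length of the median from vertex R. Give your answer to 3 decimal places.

m_R ≈ 155.484

Law of sines: sin R = |QP|·sin P/|RQ| ≈ 0.29951.
Since |RQ| ≥ |QP|, only the acute value applies: ∠R ≈ 17.43°.
Then ∠Q = 180° − ∠P − ∠R ≈ 102.57°.
Law of sines gives |PR| = |RQ|·sin Q/sin P ≈ 166.69.
Median from R: ½√(2·|PR|² + 2·|RQ|² − |QP|²) ≈ 155.48.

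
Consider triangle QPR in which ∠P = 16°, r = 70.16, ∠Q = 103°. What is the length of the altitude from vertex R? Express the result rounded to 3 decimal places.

The third angle is ∠R = 180° − ∠Q − ∠P = 61.00°.
Law of sines: q = r·sin Q/sin R ≈ 78.162.
Law of sines: p = r·sin P/sin R ≈ 22.111.
Area = ½·r·q·sin P ≈ 755.77.
The altitude from R has length 2·area/r ≈ 21.544.

21.544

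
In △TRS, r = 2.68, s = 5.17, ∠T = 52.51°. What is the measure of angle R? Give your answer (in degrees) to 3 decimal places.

By the law of cosines, t² = r² + s² − 2·r·s·cos T = 17.046, so t ≈ 4.1286.
Law of cosines again: cos R = (s² + t² − r²)/(2·s·t) ≈ 0.85716, so ∠R ≈ 31.00°.

∠R ≈ 31.001°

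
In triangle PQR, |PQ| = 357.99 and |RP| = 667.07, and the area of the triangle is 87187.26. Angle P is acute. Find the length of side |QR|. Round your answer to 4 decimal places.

From area = ½·|RP|·|PQ|·sin P, we get sin P = 2·area/(|RP|·|PQ|) ≈ 0.73020.
Taking the acute solution, ∠P ≈ 46.90°.
Law of cosines then gives |QR| ≈ 496.81.

496.8098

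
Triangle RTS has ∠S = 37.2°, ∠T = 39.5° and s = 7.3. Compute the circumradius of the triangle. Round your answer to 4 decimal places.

6.0371

The third angle is ∠R = 180° − ∠T − ∠S = 103.30°.
Law of sines: r = s·sin R/sin S ≈ 11.75.
Law of sines: t = s·sin T/sin S ≈ 7.6801.
Circumradius = s/(2 sin S) ≈ 6.0371.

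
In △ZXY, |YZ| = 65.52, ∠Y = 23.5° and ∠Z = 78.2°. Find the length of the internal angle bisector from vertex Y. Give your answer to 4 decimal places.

64.1354

The third angle is ∠X = 180° − ∠Y − ∠Z = 78.30°.
Law of sines: |XY| = |YZ|·sin Z/sin X ≈ 65.496.
Law of sines: |ZX| = |YZ|·sin Y/sin X ≈ 26.68.
The bisector from Y has length 2·|XY|·|YZ|·cos(∠Y/2)/(|XY|+|YZ|) ≈ 64.135.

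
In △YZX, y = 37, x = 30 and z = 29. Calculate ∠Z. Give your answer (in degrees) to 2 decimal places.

49.97

By the law of cosines, cos Z = (x² + y² − z²) / (2·x·y) ≈ 0.64324, so ∠Z ≈ 49.97°.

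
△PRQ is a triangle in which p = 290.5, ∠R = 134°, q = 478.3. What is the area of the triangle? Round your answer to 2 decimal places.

Area = ½·q·p·sin R ≈ 49975.

49974.75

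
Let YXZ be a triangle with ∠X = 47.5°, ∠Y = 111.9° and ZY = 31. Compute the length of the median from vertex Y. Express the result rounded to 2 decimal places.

The third angle is ∠Z = 180° − ∠Y − ∠X = 20.60°.
Law of sines: XZ = ZY·sin Y/sin X ≈ 39.012.
Law of sines: YX = ZY·sin Z/sin X ≈ 14.794.
Median from Y: ½√(2·ZY² + 2·YX² − XZ²) ≈ 14.472.

m_Y ≈ 14.47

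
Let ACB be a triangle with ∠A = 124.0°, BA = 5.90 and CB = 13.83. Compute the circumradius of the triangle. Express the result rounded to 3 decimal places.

8.341

Law of sines: sin C = BA·sin A/CB ≈ 0.35367.
Since CB ≥ BA, only the acute value applies: ∠C ≈ 20.71°.
Then ∠B = 180° − ∠A − ∠C ≈ 35.29°.
Law of sines gives AC = CB·sin B/sin A ≈ 9.6369.
Circumradius = CB/(2 sin A) ≈ 8.341.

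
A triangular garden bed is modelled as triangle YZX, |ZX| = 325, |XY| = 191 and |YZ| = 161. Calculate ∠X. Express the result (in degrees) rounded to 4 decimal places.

∠X ≈ 20.6351°

By the law of cosines, cos X = (|ZX|² + |XY|² − |YZ|²) / (2·|ZX|·|XY|) ≈ 0.93584, so ∠X ≈ 20.64°.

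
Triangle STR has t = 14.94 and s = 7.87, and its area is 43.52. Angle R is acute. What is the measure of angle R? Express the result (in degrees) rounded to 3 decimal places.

From area = ½·s·t·sin R, we get sin R = 2·area/(s·t) ≈ 0.74028.
Taking the acute solution, ∠R ≈ 47.75°.

∠R ≈ 47.755°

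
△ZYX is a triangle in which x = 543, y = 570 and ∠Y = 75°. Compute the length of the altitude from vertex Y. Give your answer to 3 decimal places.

Law of sines: sin X = x·sin Y/y ≈ 0.92017.
Since y ≥ x, only the acute value applies: ∠X ≈ 66.95°.
Then ∠Z = 180° − ∠Y − ∠X ≈ 38.05°.
Law of sines gives z = y·sin Z/sin Y ≈ 363.7.
Area = ½·y·x·sin Z ≈ 95381.
The altitude from Y has length 2·area/y ≈ 334.67.

h_Y ≈ 334.669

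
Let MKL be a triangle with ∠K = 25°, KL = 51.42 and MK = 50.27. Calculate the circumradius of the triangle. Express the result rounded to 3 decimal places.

R ≈ 26.074

By the law of cosines, LM² = MK² + KL² − 2·MK·KL·cos K = 485.69, so LM ≈ 22.038.
Area = ½·MK·KL·sin K ≈ 546.21.
Circumradius = LM/(2 sin K) ≈ 26.074.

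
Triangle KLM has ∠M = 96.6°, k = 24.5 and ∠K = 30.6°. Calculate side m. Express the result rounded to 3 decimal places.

The third angle is ∠L = 180° − ∠M − ∠K = 52.80°.
Law of sines: m = k·sin M/sin K ≈ 47.811.

47.811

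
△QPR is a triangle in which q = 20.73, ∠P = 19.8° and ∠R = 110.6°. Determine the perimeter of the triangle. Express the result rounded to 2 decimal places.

The third angle is ∠Q = 180° − ∠P − ∠R = 49.60°.
Law of sines: p = q·sin P/sin Q ≈ 9.2209.
Law of sines: r = q·sin R/sin Q ≈ 25.481.
Semiperimeter s = (20.73+9.2209+25.481)/2 = 27.716.
Perimeter = 20.73 + 9.2209 + 25.481 = 55.432.

55.43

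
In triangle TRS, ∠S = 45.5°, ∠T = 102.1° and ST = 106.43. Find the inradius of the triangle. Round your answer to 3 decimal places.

33.332

The third angle is ∠R = 180° − ∠S − ∠T = 32.40°.
Law of sines: RS = ST·sin T/sin R ≈ 194.21.
Law of sines: TR = ST·sin S/sin R ≈ 141.67.
Area = ½·ST·RS·sin S ≈ 7371.5.
Semiperimeter s = (194.21+106.43+141.67)/2 = 221.16.
Inradius = area/s = 7371.5/221.16 ≈ 33.332.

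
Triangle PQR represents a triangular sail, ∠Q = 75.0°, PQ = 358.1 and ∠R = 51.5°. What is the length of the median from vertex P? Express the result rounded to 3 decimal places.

357.726

The third angle is ∠P = 180° − ∠Q − ∠R = 53.50°.
Law of sines: QR = PQ·sin P/sin R ≈ 367.82.
Law of sines: RP = PQ·sin Q/sin R ≈ 441.98.
Median from P: ½√(2·RP² + 2·PQ² − QR²) ≈ 357.73.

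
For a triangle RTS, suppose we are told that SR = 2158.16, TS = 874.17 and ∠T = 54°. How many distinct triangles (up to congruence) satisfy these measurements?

TS·sin T = 874.17·sin(54°) ≈ 707.2.
Since SR ≥ TS, exactly one triangle exists.

1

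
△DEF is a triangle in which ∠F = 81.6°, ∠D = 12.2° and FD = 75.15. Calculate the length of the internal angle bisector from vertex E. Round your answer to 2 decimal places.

The third angle is ∠E = 180° − ∠F − ∠D = 86.20°.
Law of sines: EF = FD·sin D/sin E ≈ 15.916.
Law of sines: DE = FD·sin F/sin E ≈ 74.508.
The bisector from E has length 2·DE·EF·cos(∠E/2)/(DE+EF) ≈ 19.152.

t_E ≈ 19.15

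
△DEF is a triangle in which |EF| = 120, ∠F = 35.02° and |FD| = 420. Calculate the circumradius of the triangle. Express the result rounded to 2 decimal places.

By the law of cosines, |DE|² = |EF|² + |FD|² − 2·|EF|·|FD|·cos F = 1.0825e+05, so |DE| ≈ 329.01.
Area = ½·|EF|·|FD|·sin F ≈ 14461.
Circumradius = |DE|/(2 sin F) ≈ 286.67.

286.67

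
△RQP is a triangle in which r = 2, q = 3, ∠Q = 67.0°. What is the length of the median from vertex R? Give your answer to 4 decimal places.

m_R ≈ 2.9089

Law of sines: sin R = r·sin Q/q ≈ 0.61367.
Since q ≥ r, only the acute value applies: ∠R ≈ 37.86°.
Then ∠P = 180° − ∠Q − ∠R ≈ 75.14°.
Law of sines gives p = q·sin P/sin Q ≈ 3.1502.
Median from R: ½√(2·q² + 2·p² − r²) ≈ 2.9089.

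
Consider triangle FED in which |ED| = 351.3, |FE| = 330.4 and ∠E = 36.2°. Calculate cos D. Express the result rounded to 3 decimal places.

0.398

By the law of cosines, |DF|² = |FE|² + |ED|² − 2·|FE|·|ED|·cos E = 45249, so |DF| ≈ 212.72.
Law of cosines again: cos D = (|ED|² + |DF|² − |FE|²)/(2·|ED|·|DF|) ≈ 0.39809, so ∠D ≈ 66.54°.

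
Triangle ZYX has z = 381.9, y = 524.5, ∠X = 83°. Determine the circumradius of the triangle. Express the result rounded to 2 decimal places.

By the law of cosines, x² = z² + y² − 2·z·y·cos X = 3.7213e+05, so x ≈ 610.02.
Area = ½·z·y·sin X ≈ 99407.
Circumradius = x/(2 sin X) ≈ 307.3.

307.30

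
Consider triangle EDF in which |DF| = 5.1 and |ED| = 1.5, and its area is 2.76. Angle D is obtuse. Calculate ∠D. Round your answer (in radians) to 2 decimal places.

2.34

From area = ½·|ED|·|DF|·sin D, we get sin D = 2·area/(|ED|·|DF|) ≈ 0.72157.
Taking the obtuse solution, ∠D ≈ 2.336 rad.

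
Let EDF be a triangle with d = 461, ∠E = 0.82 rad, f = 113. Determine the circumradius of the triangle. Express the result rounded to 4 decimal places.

R ≈ 268.5500

By the law of cosines, e² = d² + f² − 2·d·f·cos E = 1.5421e+05, so e ≈ 392.7.
Area = ½·d·f·sin E ≈ 19044.
Circumradius = e/(2 sin E) ≈ 268.55.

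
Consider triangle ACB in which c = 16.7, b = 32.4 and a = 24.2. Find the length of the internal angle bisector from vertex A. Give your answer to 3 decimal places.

By the law of cosines, cos A = (c² + b² − a²) / (2·c·b) ≈ 0.68660, so ∠A ≈ 46.64°.
The bisector from A has length 2·c·b·cos(∠A/2)/(c+b) ≈ 20.24.

20.240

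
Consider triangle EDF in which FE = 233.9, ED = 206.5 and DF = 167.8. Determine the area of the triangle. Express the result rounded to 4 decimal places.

area ≈ 16851.9283

Semiperimeter s = (167.8 + 233.9 + 206.5)/2 = 304.1.
Heron's formula: area = √(304.1·136.3·70.2·97.6) ≈ 16852.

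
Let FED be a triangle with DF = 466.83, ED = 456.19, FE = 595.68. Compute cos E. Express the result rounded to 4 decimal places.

By the law of cosines, cos E = (FE² + ED² − DF²) / (2·FE·ED) ≈ 0.63482, so ∠E ≈ 50.59°.

0.6348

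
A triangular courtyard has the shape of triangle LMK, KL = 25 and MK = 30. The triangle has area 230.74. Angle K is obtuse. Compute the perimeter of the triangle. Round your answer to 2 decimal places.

From area = ½·MK·KL·sin K, we get sin K = 2·area/(MK·KL) ≈ 0.61531.
Taking the obtuse solution, ∠K ≈ 142.03°.
Law of cosines then gives LM ≈ 52.033.
Perimeter = 30 + 25 + 52.033 = 107.03.

107.03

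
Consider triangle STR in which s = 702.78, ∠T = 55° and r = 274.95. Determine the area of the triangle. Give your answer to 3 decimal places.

79142.113

Area = ½·r·s·sin T ≈ 79142.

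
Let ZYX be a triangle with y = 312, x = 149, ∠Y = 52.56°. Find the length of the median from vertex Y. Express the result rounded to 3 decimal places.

Law of sines: sin X = x·sin Y/y ≈ 0.37918.
Since y ≥ x, only the acute value applies: ∠X ≈ 22.28°.
Then ∠Z = 180° − ∠Y − ∠X ≈ 105.16°.
Law of sines gives z = y·sin Z/sin Y ≈ 379.28.
Median from Y: ½√(2·x² + 2·z² − y²) ≈ 242.26.

m_Y ≈ 242.264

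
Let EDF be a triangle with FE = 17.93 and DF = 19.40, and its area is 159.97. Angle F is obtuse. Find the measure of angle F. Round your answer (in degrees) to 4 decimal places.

From area = ½·DF·FE·sin F, we get sin F = 2·area/(DF·FE) ≈ 0.91979.
Taking the obtuse solution, ∠F ≈ 113.11°.

∠F ≈ 113.1053°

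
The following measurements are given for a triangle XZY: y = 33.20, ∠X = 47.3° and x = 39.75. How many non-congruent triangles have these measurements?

1

y·sin X = 33.20·sin(47.3°) ≈ 24.4.
Since x ≥ y, exactly one triangle exists.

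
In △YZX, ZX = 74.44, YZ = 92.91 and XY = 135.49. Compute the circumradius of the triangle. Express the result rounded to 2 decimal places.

R ≈ 71.07

By the law of cosines, cos Y = (XY² + YZ² − ZX²) / (2·XY·YZ) ≈ 0.85192, so ∠Y ≈ 31.58°.
Circumradius = ZX/(2 sin Y) ≈ 71.074.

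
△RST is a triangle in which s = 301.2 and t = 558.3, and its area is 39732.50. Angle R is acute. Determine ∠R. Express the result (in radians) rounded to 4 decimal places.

∠R ≈ 0.4922 rad

From area = ½·s·t·sin R, we get sin R = 2·area/(s·t) ≈ 0.47256.
Taking the acute solution, ∠R ≈ 0.492 rad.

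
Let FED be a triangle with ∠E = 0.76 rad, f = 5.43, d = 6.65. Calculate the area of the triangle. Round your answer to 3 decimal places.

12.438

Area = ½·d·f·sin E ≈ 12.438.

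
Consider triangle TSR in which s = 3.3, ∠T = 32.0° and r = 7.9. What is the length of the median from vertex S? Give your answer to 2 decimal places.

m_S ≈ 6.56

By the law of cosines, t² = s² + r² − 2·s·r·cos T = 29.083, so t ≈ 5.3928.
Median from S: ½√(2·r² + 2·t² − s²) ≈ 6.5593.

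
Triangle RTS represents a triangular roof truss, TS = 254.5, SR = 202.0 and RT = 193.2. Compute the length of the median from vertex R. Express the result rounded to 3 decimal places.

Median from R: ½√(2·SR² + 2·RT² − TS²) ≈ 151.24.

151.237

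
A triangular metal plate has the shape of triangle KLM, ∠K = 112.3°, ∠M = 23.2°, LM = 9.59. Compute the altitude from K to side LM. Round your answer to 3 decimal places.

h_K ≈ 2.862

The third angle is ∠L = 180° − ∠M − ∠K = 44.50°.
Law of sines: MK = LM·sin L/sin K ≈ 7.2651.
Law of sines: KL = LM·sin M/sin K ≈ 4.0833.
Area = ½·LM·MK·sin M ≈ 13.723.
The altitude from K has length 2·area/LM ≈ 2.862.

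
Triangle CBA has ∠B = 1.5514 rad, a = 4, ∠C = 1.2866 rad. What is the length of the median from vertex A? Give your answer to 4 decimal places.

m_A ≈ 12.9598

The third angle is ∠A = π − ∠C − ∠B = 0.3036 rad.
Law of sines: c = a·sin C/sin A ≈ 12.843.
Law of sines: b = a·sin B/sin A ≈ 13.378.
Median from A: ½√(2·c² + 2·b² − a²) ≈ 12.96.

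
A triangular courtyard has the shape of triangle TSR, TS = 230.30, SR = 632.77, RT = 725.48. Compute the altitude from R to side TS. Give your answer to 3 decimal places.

h_R ≈ 612.665

Semiperimeter s = (632.77 + 725.48 + 230.3)/2 = 794.27.
Heron's formula: area = √(794.27·161.5·68.795·563.97) ≈ 70548.
The altitude from R has length 2·area/TS ≈ 612.66.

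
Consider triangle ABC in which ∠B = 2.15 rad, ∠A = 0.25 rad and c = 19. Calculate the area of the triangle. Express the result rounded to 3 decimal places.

55.329

The third angle is ∠C = π − ∠A − ∠B = 0.742 rad.
Law of sines: a = c·sin A/sin C ≈ 6.9592.
Law of sines: b = c·sin B/sin C ≈ 23.541.
Area = ½·c·a·sin B ≈ 55.329.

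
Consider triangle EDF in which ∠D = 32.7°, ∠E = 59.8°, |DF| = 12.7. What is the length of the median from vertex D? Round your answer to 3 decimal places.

m_D ≈ 13.140

The third angle is ∠F = 180° − ∠E − ∠D = 87.50°.
Law of sines: |FE| = |DF|·sin D/sin E ≈ 7.9385.
Law of sines: |ED| = |DF|·sin F/sin E ≈ 14.68.
Median from D: ½√(2·|ED|² + 2·|DF|² − |FE|²) ≈ 13.14.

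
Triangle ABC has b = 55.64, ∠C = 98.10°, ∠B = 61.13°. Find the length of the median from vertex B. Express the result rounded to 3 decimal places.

The third angle is ∠A = 180° − ∠B − ∠C = 20.77°.
Law of sines: a = b·sin A/sin B ≈ 22.531.
Law of sines: c = b·sin C/sin B ≈ 62.903.
Median from B: ½√(2·c² + 2·a² − b²) ≈ 38.187.

38.187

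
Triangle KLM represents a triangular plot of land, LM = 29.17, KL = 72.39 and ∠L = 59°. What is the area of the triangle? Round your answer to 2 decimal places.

Area = ½·KL·LM·sin L ≈ 905.

area ≈ 905.00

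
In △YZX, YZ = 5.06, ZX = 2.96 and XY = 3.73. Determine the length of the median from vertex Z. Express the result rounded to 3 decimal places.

3.702

Median from Z: ½√(2·YZ² + 2·ZX² − XY²) ≈ 3.7019.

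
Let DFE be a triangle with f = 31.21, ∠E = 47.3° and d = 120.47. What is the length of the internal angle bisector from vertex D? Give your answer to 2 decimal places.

By the law of cosines, e² = d² + f² − 2·d·f·cos E = 10388, so e ≈ 101.92.
Law of cosines again: cos D = (f² + e² − d²)/(2·f·e) ≈ -0.49537, so ∠D ≈ 119.69°.
The bisector from D has length 2·f·e·cos(∠D/2)/(f+e) ≈ 24.004.

t_D ≈ 24.00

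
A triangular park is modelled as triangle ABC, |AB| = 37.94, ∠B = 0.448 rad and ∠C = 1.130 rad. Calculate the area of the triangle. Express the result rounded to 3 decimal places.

area ≈ 344.698

The third angle is ∠A = π − ∠B − ∠C = 1.564 rad.
Law of sines: |BC| = |AB|·sin A/sin C ≈ 41.949.
Law of sines: |CA| = |AB|·sin B/sin C ≈ 18.171.
Area = ½·|AB|·|BC|·sin B ≈ 344.7.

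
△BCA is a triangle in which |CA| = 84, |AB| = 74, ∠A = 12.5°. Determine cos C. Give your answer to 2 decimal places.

cos C ≈ 0.59

By the law of cosines, |BC|² = |CA|² + |AB|² − 2·|CA|·|AB|·cos A = 394.69, so |BC| ≈ 19.867.
Law of cosines again: cos C = (|BC|² + |CA|² − |AB|²)/(2·|BC|·|CA|) ≈ 0.59165, so ∠C ≈ 53.73°.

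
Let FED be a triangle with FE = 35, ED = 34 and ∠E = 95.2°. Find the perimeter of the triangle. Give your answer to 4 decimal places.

perimeter ≈ 119.9579

By the law of cosines, DF² = FE² + ED² − 2·FE·ED·cos E = 2596.7, so DF ≈ 50.958.
Semiperimeter s = (34+50.958+35)/2 = 59.979.
Perimeter = 34 + 50.958 + 35 = 119.96.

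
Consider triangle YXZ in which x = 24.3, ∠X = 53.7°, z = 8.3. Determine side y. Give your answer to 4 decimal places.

Law of sines: sin Z = z·sin X/x ≈ 0.27528.
Since x ≥ z, only the acute value applies: ∠Z ≈ 15.98°.
Then ∠Y = 180° − ∠X − ∠Z ≈ 110.32°.
Law of sines gives y = x·sin Y/sin X ≈ 28.275.

28.2749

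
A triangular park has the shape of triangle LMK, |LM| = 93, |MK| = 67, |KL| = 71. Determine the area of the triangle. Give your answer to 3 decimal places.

Semiperimeter s = (67 + 71 + 93)/2 = 115.5.
Heron's formula: area = √(115.5·48.5·44.5·22.5) ≈ 2368.3.

area ≈ 2368.280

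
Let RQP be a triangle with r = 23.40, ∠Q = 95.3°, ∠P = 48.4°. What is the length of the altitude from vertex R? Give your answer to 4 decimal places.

h_R ≈ 29.4312

The third angle is ∠R = 180° − ∠Q − ∠P = 36.30°.
Law of sines: q = r·sin Q/sin R ≈ 39.357.
Law of sines: p = r·sin P/sin R ≈ 29.558.
Area = ½·r·q·sin P ≈ 344.35.
The altitude from R has length 2·area/r ≈ 29.431.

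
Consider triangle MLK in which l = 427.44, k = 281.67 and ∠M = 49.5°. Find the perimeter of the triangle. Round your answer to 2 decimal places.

1034.16

By the law of cosines, m² = l² + k² − 2·l·k·cos M = 1.0566e+05, so m ≈ 325.05.
Semiperimeter s = (325.05+427.44+281.67)/2 = 517.08.
Perimeter = 325.05 + 427.44 + 281.67 = 1034.2.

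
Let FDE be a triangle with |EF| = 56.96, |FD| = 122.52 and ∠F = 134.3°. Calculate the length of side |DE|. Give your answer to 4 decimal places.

167.3431

By the law of cosines, |DE|² = |EF|² + |FD|² − 2·|EF|·|FD|·cos F = 28004, so |DE| ≈ 167.34.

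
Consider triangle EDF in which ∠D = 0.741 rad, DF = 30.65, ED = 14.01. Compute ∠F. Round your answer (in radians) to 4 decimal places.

By the law of cosines, FE² = ED² + DF² − 2·ED·DF·cos D = 502.08, so FE ≈ 22.407.
Law of cosines again: cos F = (DF² + FE² − ED²)/(2·DF·FE) ≈ 0.90657, so ∠F ≈ 0.436 rad.

0.4357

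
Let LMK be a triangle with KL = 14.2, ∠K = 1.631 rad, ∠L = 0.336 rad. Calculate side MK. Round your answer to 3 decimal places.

The third angle is ∠M = π − ∠K − ∠L = 1.175 rad.
Law of sines: MK = KL·sin L/sin M ≈ 5.0751.

5.075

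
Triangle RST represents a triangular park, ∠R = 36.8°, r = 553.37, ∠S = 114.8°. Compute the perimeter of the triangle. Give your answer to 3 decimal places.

The third angle is ∠T = 180° − ∠R − ∠S = 28.40°.
Law of sines: s = r·sin S/sin R ≈ 838.59.
Law of sines: t = r·sin T/sin R ≈ 439.38.
Semiperimeter p = (553.37+838.59+439.38)/2 = 915.67.
Perimeter = 553.37 + 838.59 + 439.38 = 1831.3.

perimeter ≈ 1831.338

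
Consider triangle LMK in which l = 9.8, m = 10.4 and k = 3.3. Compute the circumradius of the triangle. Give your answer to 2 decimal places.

By the law of cosines, cos L = (m² + k² − l²) / (2·m·k) ≈ 0.33523, so ∠L ≈ 70.41°.
Circumradius = l/(2 sin L) ≈ 5.2009.

R ≈ 5.20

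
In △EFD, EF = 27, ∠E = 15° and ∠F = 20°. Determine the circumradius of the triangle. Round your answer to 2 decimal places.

R ≈ 23.54

The third angle is ∠D = 180° − ∠E − ∠F = 145.00°.
Law of sines: FD = EF·sin E/sin D ≈ 12.183.
Law of sines: DE = EF·sin F/sin D ≈ 16.1.
Circumradius = EF/(2 sin D) ≈ 23.537.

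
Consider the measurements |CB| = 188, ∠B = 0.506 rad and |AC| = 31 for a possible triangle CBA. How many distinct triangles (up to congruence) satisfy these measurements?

0

|CB|·sin B = 188·sin(0.506 rad) ≈ 91.12.
Since |AC| = 31 < 91.12 = |CB| sin B, no triangle exists.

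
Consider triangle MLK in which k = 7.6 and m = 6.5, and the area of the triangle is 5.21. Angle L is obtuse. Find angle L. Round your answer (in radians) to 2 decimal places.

From area = ½·k·m·sin L, we get sin L = 2·area/(k·m) ≈ 0.21093.
Taking the obtuse solution, ∠L ≈ 2.929 rad.

∠L ≈ 2.93 rad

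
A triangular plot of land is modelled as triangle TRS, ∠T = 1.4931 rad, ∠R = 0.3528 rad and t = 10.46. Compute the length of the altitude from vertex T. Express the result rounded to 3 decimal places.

h_T ≈ 3.489

The third angle is ∠S = π − ∠T − ∠R = 1.2957 rad.
Law of sines: r = t·sin R/sin T ≈ 3.6251.
Law of sines: s = t·sin S/sin T ≈ 10.097.
Area = ½·t·r·sin S ≈ 18.247.
The altitude from T has length 2·area/t ≈ 3.4888.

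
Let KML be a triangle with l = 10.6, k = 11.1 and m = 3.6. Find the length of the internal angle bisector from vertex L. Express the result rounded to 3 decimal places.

By the law of cosines, cos L = (k² + m² − l²) / (2·k·m) ≈ 0.29792, so ∠L ≈ 72.67°.
The bisector from L has length 2·k·m·cos(∠L/2)/(k+m) ≈ 4.3797.

t_L ≈ 4.380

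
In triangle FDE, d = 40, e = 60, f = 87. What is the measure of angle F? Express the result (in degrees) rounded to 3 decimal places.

By the law of cosines, cos F = (d² + e² − f²) / (2·d·e) ≈ -0.49354, so ∠F ≈ 119.57°.

119.574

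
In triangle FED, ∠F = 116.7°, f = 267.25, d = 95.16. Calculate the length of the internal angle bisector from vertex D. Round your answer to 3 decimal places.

Law of sines: sin D = d·sin F/f ≈ 0.31810.
Since f ≥ d, only the acute value applies: ∠D ≈ 18.55°.
Then ∠E = 180° − ∠F − ∠D ≈ 44.75°.
Law of sines gives e = f·sin E/sin F ≈ 210.61.
The bisector from D has length 2·f·e·cos(∠D/2)/(f+e) ≈ 232.49.

232.494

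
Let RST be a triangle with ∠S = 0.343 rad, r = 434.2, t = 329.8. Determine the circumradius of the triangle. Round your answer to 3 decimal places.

246.910

By the law of cosines, s² = t² + r² − 2·t·r·cos S = 27582, so s ≈ 166.08.
Area = ½·t·r·sin S ≈ 24080.
Circumradius = s/(2 sin S) ≈ 246.91.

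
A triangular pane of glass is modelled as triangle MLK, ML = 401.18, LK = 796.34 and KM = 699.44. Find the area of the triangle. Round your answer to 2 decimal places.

140243.61

Semiperimeter s = (796.34 + 699.44 + 401.18)/2 = 948.48.
Heron's formula: area = √(948.48·152.14·249.04·547.3) ≈ 1.4024e+05.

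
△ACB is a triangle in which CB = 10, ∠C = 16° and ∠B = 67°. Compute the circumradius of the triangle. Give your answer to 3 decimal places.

The third angle is ∠A = 180° − ∠C − ∠B = 97.00°.
Law of sines: BA = CB·sin C/sin A ≈ 2.7771.
Law of sines: AC = CB·sin B/sin A ≈ 9.2742.
Circumradius = CB/(2 sin A) ≈ 5.0375.

5.038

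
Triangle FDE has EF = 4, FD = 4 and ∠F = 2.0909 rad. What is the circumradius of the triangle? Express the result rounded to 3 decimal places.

R ≈ 3.988

By the law of cosines, DE² = EF² + FD² − 2·EF·FD·cos F = 47.903, so DE ≈ 6.9212.
Area = ½·EF·FD·sin F ≈ 6.9421.
Circumradius = DE/(2 sin F) ≈ 3.9879.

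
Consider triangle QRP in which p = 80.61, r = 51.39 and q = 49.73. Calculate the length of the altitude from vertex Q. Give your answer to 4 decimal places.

49.4703

Semiperimeter s = (49.73 + 51.39 + 80.61)/2 = 90.865.
Heron's formula: area = √(90.865·41.135·39.475·10.255) ≈ 1230.1.
The altitude from Q has length 2·area/q ≈ 49.47.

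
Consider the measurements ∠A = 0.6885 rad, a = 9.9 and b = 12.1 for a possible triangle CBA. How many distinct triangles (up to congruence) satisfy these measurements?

2

b·sin A = 12.1·sin(0.6885 rad) ≈ 7.688.
Since b sin A < a < b (7.688 < 9.9 < 12.1), two triangles exist.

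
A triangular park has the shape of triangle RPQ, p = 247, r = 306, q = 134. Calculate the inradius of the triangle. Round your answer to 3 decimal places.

46.979

Semiperimeter s = (306 + 247 + 134)/2 = 343.5.
Heron's formula: area = √(343.5·37.5·96.5·209.5) ≈ 16137.
Inradius = area/s = 16137/343.5 ≈ 46.979.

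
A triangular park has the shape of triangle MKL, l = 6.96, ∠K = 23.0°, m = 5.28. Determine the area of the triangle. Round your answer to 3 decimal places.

Area = ½·l·m·sin K ≈ 7.1795.

area ≈ 7.179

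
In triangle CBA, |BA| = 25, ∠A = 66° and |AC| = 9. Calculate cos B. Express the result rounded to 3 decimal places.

By the law of cosines, |CB|² = |BA|² + |AC|² − 2·|BA|·|AC|·cos A = 522.97, so |CB| ≈ 22.869.
Law of cosines again: cos B = (|CB|² + |BA|² − |AC|²)/(2·|CB|·|BA|) ≈ 0.93313, so ∠B ≈ 21.07°.

cos B ≈ 0.933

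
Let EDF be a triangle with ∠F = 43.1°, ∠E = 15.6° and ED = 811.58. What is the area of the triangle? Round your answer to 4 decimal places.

110752.0772

The third angle is ∠D = 180° − ∠F − ∠E = 121.30°.
Law of sines: DF = ED·sin E/sin F ≈ 319.42.
Law of sines: FE = ED·sin D/sin F ≈ 1014.9.
Area = ½·ED·DF·sin D ≈ 1.1075e+05.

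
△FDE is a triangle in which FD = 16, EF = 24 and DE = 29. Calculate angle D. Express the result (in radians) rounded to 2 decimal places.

By the law of cosines, cos D = (FD² + DE² − EF²) / (2·FD·DE) ≈ 0.56142, so ∠D ≈ 0.975 rad.

0.97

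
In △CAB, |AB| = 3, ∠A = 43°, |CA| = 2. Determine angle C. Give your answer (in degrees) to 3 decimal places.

∠C ≈ 95.418°

By the law of cosines, |BC|² = |CA|² + |AB|² − 2·|CA|·|AB|·cos A = 4.2238, so |BC| ≈ 2.0552.
Law of cosines again: cos C = (|BC|² + |CA|² − |AB|²)/(2·|BC|·|CA|) ≈ -0.09443, so ∠C ≈ 95.42°.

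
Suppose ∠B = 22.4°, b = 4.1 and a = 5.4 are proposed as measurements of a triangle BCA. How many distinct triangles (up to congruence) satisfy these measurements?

2

a·sin B = 5.4·sin(22.4°) ≈ 2.058.
Since a sin B < b < a (2.058 < 4.1 < 5.4), two triangles exist.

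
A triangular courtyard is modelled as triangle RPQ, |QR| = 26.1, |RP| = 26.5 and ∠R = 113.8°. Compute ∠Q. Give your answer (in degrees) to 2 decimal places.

By the law of cosines, |PQ|² = |QR|² + |RP|² − 2·|QR|·|RP|·cos R = 1941.7, so |PQ| ≈ 44.065.
Law of cosines again: cos Q = (|PQ|² + |QR|² − |RP|²)/(2·|PQ|·|QR|) ≈ 0.83500, so ∠Q ≈ 33.38°.

∠Q ≈ 33.38°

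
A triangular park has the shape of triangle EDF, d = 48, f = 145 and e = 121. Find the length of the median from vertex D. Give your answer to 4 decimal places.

m_D ≈ 131.3659

Median from D: ½√(2·f² + 2·e² − d²) ≈ 131.37.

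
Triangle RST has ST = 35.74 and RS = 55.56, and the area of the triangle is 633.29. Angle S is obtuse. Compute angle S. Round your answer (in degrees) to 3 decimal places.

∠S ≈ 140.369°

From area = ½·RS·ST·sin S, we get sin S = 2·area/(RS·ST) ≈ 0.63785.
Taking the obtuse solution, ∠S ≈ 140.37°.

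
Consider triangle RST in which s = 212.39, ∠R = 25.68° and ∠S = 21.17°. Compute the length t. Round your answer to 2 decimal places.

429.07

The third angle is ∠T = 180° − ∠R − ∠S = 133.15°.
Law of sines: t = s·sin T/sin S ≈ 429.07.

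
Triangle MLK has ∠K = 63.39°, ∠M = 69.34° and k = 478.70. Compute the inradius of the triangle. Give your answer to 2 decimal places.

The third angle is ∠L = 180° − ∠K − ∠M = 47.27°.
Law of sines: m = k·sin M/sin K ≈ 500.98.
Law of sines: l = k·sin L/sin K ≈ 393.29.
Area = ½·k·m·sin L ≈ 88081.
Semiperimeter s = (500.98+393.29+478.7)/2 = 686.49.
Inradius = area/s = 88081/686.49 ≈ 128.31.

r ≈ 128.31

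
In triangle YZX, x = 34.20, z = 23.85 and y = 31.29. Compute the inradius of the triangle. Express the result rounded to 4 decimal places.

8.0804

Semiperimeter s = (31.29 + 23.85 + 34.2)/2 = 44.67.
Heron's formula: area = √(44.67·13.38·20.82·10.47) ≈ 360.95.
Inradius = area/s = 360.95/44.67 ≈ 8.0804.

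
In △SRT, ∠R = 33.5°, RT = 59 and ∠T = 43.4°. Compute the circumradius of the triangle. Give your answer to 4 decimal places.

30.2882

The third angle is ∠S = 180° − ∠R − ∠T = 103.10°.
Law of sines: TS = RT·sin R/sin S ≈ 33.434.
Law of sines: SR = RT·sin T/sin S ≈ 41.621.
Circumradius = RT/(2 sin S) ≈ 30.288.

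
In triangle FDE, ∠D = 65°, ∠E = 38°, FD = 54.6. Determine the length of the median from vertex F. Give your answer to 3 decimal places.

The third angle is ∠F = 180° − ∠D − ∠E = 77.00°.
Law of sines: DE = FD·sin F/sin E ≈ 86.412.
Law of sines: EF = FD·sin D/sin E ≈ 80.376.
Median from F: ½√(2·EF² + 2·FD² − DE²) ≈ 53.423.

m_F ≈ 53.423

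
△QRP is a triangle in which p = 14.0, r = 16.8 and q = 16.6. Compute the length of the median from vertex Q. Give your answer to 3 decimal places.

13.047

Median from Q: ½√(2·r² + 2·p² − q²) ≈ 13.047.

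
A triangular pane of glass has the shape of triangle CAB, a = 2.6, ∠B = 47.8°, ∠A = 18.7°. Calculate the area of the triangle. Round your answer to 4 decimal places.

The third angle is ∠C = 180° − ∠A − ∠B = 113.50°.
Law of sines: c = a·sin C/sin A ≈ 7.4369.
Law of sines: b = a·sin B/sin A ≈ 6.0075.
Area = ½·a·c·sin B ≈ 7.162.

area ≈ 7.1620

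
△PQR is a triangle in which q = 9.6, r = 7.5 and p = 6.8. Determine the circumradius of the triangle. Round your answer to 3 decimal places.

By the law of cosines, cos P = (q² + r² − p²) / (2·q·r) ≈ 0.70951, so ∠P ≈ 44.80°.
Circumradius = p/(2 sin P) ≈ 4.8248.

4.825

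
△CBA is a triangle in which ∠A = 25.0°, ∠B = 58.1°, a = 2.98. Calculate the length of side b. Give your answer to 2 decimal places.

5.99

The third angle is ∠C = 180° − ∠B − ∠A = 96.90°.
Law of sines: b = a·sin B/sin A ≈ 5.9863.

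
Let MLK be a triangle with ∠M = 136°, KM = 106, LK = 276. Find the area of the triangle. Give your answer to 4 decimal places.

Law of sines: sin L = KM·sin M/LK ≈ 0.26679.
Since LK ≥ KM, only the acute value applies: ∠L ≈ 15.47°.
Then ∠K = 180° − ∠M − ∠L ≈ 28.53°.
Law of sines gives ML = LK·sin K/sin M ≈ 189.75.
Area = ½·LK·KM·sin K ≈ 6985.9.

6985.8710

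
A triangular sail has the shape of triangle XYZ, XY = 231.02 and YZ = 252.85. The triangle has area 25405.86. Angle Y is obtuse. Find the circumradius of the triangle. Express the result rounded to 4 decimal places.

From area = ½·XY·YZ·sin Y, we get sin Y = 2·area/(XY·YZ) ≈ 0.86986.
Taking the obtuse solution, ∠Y ≈ 119.56°.
Law of cosines then gives ZX ≈ 418.25.
Circumradius = ZX/(2 sin Y) ≈ 240.41.

240.4111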